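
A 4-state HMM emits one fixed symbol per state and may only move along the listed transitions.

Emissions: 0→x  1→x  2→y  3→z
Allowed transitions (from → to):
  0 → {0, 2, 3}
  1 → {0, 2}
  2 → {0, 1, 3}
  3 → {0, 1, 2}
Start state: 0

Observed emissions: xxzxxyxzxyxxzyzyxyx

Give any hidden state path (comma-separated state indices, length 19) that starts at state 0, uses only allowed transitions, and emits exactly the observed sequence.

  [0] x  {0,1}  => 0  start
  [1] x  {0,1}  => 0  0->0 ok
  [2] z  {3}  => 3  0->3 ok
  [3] x  {0,1}  => 1  3->1 ok
  [4] x  {0,1}  => 0  1->0 ok
  [5] y  {2}  => 2  0->2 ok
  [6] x  {0,1}  => 0  2->0 ok
  [7] z  {3}  => 3  0->3 ok
  [8] x  {0,1}  => 1  3->1 ok
  [9] y  {2}  => 2  1->2 ok
  [10] x  {0,1}  => 1  2->1 ok
  [11] x  {0,1}  => 0  1->0 ok
  [12] z  {3}  => 3  0->3 ok
  [13] y  {2}  => 2  3->2 ok
  [14] z  {3}  => 3  2->3 ok
  [15] y  {2}  => 2  3->2 ok
  [16] x  {0,1}  => 1  2->1 ok
  [17] y  {2}  => 2  1->2 ok
  [18] x  {0,1}  => 1  2->1 ok

0,0,3,1,0,2,0,3,1,2,1,0,3,2,3,2,1,2,1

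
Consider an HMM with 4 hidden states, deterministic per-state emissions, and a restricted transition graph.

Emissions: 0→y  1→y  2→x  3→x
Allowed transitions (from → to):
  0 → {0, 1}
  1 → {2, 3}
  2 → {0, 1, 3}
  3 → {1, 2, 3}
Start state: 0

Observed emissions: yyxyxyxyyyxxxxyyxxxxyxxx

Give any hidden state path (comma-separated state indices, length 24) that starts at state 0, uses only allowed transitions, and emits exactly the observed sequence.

  [0] y  {0,1}  => 0  start
  [1] y  {0,1}  => 1  0->1 ok
  [2] x  {2,3}  => 2  1->2 ok
  [3] y  {0,1}  => 1  2->1 ok
  [4] x  {2,3}  => 3  1->3 ok
  [5] y  {0,1}  => 1  3->1 ok
  [6] x  {2,3}  => 2  1->2 ok
  [7] y  {0,1}  => 0  2->0 ok
  [8] y  {0,1}  => 0  0->0 ok
  [9] y  {0,1}  => 1  0->1 ok
  [10] x  {2,3}  => 3  1->3 ok
  [11] x  {2,3}  => 3  3->3 ok
  [12] x  {2,3}  => 3  3->3 ok
  [13] x  {2,3}  => 2  3->2 ok
  [14] y  {0,1}  => 0  2->0 ok
  [15] y  {0,1}  => 1  0->1 ok
  [16] x  {2,3}  => 3  1->3 ok
  [17] x  {2,3}  => 2  3->2 ok
  [18] x  {2,3}  => 3  2->3 ok
  [19] x  {2,3}  => 3  3->3 ok
  [20] y  {0,1}  => 1  3->1 ok
  [21] x  {2,3}  => 3  1->3 ok
  [22] x  {2,3}  => 2  3->2 ok
  [23] x  {2,3}  => 3  2->3 ok

0,1,2,1,3,1,2,0,0,1,3,3,3,2,0,1,3,2,3,3,1,3,2,3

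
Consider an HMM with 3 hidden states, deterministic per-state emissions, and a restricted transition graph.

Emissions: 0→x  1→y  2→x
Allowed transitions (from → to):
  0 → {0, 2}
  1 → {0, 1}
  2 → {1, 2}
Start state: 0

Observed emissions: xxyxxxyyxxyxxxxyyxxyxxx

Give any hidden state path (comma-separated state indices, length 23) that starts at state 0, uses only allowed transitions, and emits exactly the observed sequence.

0,2,1,0,0,2,1,1,0,2,1,0,0,0,2,1,1,0,2,1,0,0,0

  0: obs=x cand={0,2} pick 0 [start]
  1: obs=x cand={0,2} pick 2 [0->2 ok]
  2: obs=y cand={1} pick 1 [2->1 ok]
  3: obs=x cand={0,2} pick 0 [1->0 ok]
  4: obs=x cand={0,2} pick 0 [0->0 ok]
  5: obs=x cand={0,2} pick 2 [0->2 ok]
  6: obs=y cand={1} pick 1 [2->1 ok]
  7: obs=y cand={1} pick 1 [1->1 ok]
  8: obs=x cand={0,2} pick 0 [1->0 ok]
  9: obs=x cand={0,2} pick 2 [0->2 ok]
  10: obs=y cand={1} pick 1 [2->1 ok]
  11: obs=x cand={0,2} pick 0 [1->0 ok]
  12: obs=x cand={0,2} pick 0 [0->0 ok]
  13: obs=x cand={0,2} pick 0 [0->0 ok]
  14: obs=x cand={0,2} pick 2 [0->2 ok]
  15: obs=y cand={1} pick 1 [2->1 ok]
  16: obs=y cand={1} pick 1 [1->1 ok]
  17: obs=x cand={0,2} pick 0 [1->0 ok]
  18: obs=x cand={0,2} pick 2 [0->2 ok]
  19: obs=y cand={1} pick 1 [2->1 ok]
  20: obs=x cand={0,2} pick 0 [1->0 ok]
  21: obs=x cand={0,2} pick 0 [0->0 ok]
  22: obs=x cand={0,2} pick 0 [0->0 ok]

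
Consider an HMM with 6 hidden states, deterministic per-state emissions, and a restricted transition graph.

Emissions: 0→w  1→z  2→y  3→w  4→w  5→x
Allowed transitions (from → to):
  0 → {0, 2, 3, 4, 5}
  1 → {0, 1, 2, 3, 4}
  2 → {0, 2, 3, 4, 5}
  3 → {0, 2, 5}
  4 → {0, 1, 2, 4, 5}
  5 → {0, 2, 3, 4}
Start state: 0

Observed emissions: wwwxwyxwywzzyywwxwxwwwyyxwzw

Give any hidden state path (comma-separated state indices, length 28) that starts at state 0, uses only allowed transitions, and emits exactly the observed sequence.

  0: obs=w cand={0,3,4} pick 0 [start]
  1: obs=w cand={0,3,4} pick 0 [0->0 ok]
  2: obs=w cand={0,3,4} pick 4 [0->4 ok]
  3: obs=x cand={5} pick 5 [4->5 ok]
  4: obs=w cand={0,3,4} pick 0 [5->0 ok]
  5: obs=y cand={2} pick 2 [0->2 ok]
  6: obs=x cand={5} pick 5 [2->5 ok]
  7: obs=w cand={0,3,4} pick 3 [5->3 ok]
  8: obs=y cand={2} pick 2 [3->2 ok]
  9: obs=w cand={0,3,4} pick 4 [2->4 ok]
  10: obs=z cand={1} pick 1 [4->1 ok]
  11: obs=z cand={1} pick 1 [1->1 ok]
  12: obs=y cand={2} pick 2 [1->2 ok]
  13: obs=y cand={2} pick 2 [2->2 ok]
  14: obs=w cand={0,3,4} pick 0 [2->0 ok]
  15: obs=w cand={0,3,4} pick 3 [0->3 ok]
  16: obs=x cand={5} pick 5 [3->5 ok]
  17: obs=w cand={0,3,4} pick 4 [5->4 ok]
  18: obs=x cand={5} pick 5 [4->5 ok]
  19: obs=w cand={0,3,4} pick 3 [5->3 ok]
  20: obs=w cand={0,3,4} pick 0 [3->0 ok]
  21: obs=w cand={0,3,4} pick 3 [0->3 ok]
  22: obs=y cand={2} pick 2 [3->2 ok]
  23: obs=y cand={2} pick 2 [2->2 ok]
  24: obs=x cand={5} pick 5 [2->5 ok]
  25: obs=w cand={0,3,4} pick 4 [5->4 ok]
  26: obs=z cand={1} pick 1 [4->1 ok]
  27: obs=w cand={0,3,4} pick 0 [1->0 ok]

0,0,4,5,0,2,5,3,2,4,1,1,2,2,0,3,5,4,5,3,0,3,2,2,5,4,1,0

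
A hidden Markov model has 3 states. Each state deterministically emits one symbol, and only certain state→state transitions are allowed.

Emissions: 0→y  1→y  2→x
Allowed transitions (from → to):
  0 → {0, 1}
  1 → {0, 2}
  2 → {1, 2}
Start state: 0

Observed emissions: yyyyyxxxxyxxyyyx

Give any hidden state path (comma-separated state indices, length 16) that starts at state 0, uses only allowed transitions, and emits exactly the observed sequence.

  t0 'y' -> {0,1}, take 0 (start)
  t1 'y' -> {0,1}, take 0 (0->0 ok)
  t2 'y' -> {0,1}, take 0 (0->0 ok)
  t3 'y' -> {0,1}, take 0 (0->0 ok)
  t4 'y' -> {0,1}, take 1 (0->1 ok)
  t5 'x' -> {2}, take 2 (1->2 ok)
  t6 'x' -> {2}, take 2 (2->2 ok)
  t7 'x' -> {2}, take 2 (2->2 ok)
  t8 'x' -> {2}, take 2 (2->2 ok)
  t9 'y' -> {0,1}, take 1 (2->1 ok)
  t10 'x' -> {2}, take 2 (1->2 ok)
  t11 'x' -> {2}, take 2 (2->2 ok)
  t12 'y' -> {0,1}, take 1 (2->1 ok)
  t13 'y' -> {0,1}, take 0 (1->0 ok)
  t14 'y' -> {0,1}, take 1 (0->1 ok)
  t15 'x' -> {2}, take 2 (1->2 ok)

0,0,0,0,1,2,2,2,2,1,2,2,1,0,1,2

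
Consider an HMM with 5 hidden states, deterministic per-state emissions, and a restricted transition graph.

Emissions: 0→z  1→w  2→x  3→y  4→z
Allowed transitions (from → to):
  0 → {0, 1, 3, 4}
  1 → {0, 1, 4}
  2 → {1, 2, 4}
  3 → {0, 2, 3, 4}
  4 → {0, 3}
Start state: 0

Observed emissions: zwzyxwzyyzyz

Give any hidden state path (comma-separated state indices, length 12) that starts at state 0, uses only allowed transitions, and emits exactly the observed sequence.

0,1,4,3,2,1,4,3,3,4,3,0

  t0 'z' -> {0,4}, take 0 (start)
  t1 'w' -> {1}, take 1 (0->1 ok)
  t2 'z' -> {0,4}, take 4 (1->4 ok)
  t3 'y' -> {3}, take 3 (4->3 ok)
  t4 'x' -> {2}, take 2 (3->2 ok)
  t5 'w' -> {1}, take 1 (2->1 ok)
  t6 'z' -> {0,4}, take 4 (1->4 ok)
  t7 'y' -> {3}, take 3 (4->3 ok)
  t8 'y' -> {3}, take 3 (3->3 ok)
  t9 'z' -> {0,4}, take 4 (3->4 ok)
  t10 'y' -> {3}, take 3 (4->3 ok)
  t11 'z' -> {0,4}, take 0 (3->0 ok)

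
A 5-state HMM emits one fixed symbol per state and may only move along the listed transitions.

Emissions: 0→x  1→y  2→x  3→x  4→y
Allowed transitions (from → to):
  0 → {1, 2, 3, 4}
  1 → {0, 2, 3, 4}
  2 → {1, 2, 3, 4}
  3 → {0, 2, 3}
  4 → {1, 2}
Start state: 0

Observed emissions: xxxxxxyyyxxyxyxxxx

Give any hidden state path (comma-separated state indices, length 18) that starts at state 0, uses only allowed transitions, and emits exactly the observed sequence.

0,2,2,3,2,2,1,4,1,3,0,4,2,1,3,3,3,3

  pos 0: x in {0,2,3}, choose 0; start
  pos 1: x in {0,2,3}, choose 2; 0->2 ok
  pos 2: x in {0,2,3}, choose 2; 2->2 ok
  pos 3: x in {0,2,3}, choose 3; 2->3 ok
  pos 4: x in {0,2,3}, choose 2; 3->2 ok
  pos 5: x in {0,2,3}, choose 2; 2->2 ok
  pos 6: y in {1,4}, choose 1; 2->1 ok
  pos 7: y in {1,4}, choose 4; 1->4 ok
  pos 8: y in {1,4}, choose 1; 4->1 ok
  pos 9: x in {0,2,3}, choose 3; 1->3 ok
  pos 10: x in {0,2,3}, choose 0; 3->0 ok
  pos 11: y in {1,4}, choose 4; 0->4 ok
  pos 12: x in {0,2,3}, choose 2; 4->2 ok
  pos 13: y in {1,4}, choose 1; 2->1 ok
  pos 14: x in {0,2,3}, choose 3; 1->3 ok
  pos 15: x in {0,2,3}, choose 3; 3->3 ok
  pos 16: x in {0,2,3}, choose 3; 3->3 ok
  pos 17: x in {0,2,3}, choose 3; 3->3 ok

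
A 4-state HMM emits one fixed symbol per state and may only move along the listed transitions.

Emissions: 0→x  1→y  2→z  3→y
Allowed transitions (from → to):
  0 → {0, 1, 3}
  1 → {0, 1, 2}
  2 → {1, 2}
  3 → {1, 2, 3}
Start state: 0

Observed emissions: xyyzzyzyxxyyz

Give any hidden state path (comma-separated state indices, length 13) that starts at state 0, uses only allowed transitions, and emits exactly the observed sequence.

0,3,3,2,2,1,2,1,0,0,3,1,2

  pos 0: x in {0}, choose 0; start
  pos 1: y in {1,3}, choose 3; 0->3 ok
  pos 2: y in {1,3}, choose 3; 3->3 ok
  pos 3: z in {2}, choose 2; 3->2 ok
  pos 4: z in {2}, choose 2; 2->2 ok
  pos 5: y in {1,3}, choose 1; 2->1 ok
  pos 6: z in {2}, choose 2; 1->2 ok
  pos 7: y in {1,3}, choose 1; 2->1 ok
  pos 8: x in {0}, choose 0; 1->0 ok
  pos 9: x in {0}, choose 0; 0->0 ok
  pos 10: y in {1,3}, choose 3; 0->3 ok
  pos 11: y in {1,3}, choose 1; 3->1 ok
  pos 12: z in {2}, choose 2; 1->2 ok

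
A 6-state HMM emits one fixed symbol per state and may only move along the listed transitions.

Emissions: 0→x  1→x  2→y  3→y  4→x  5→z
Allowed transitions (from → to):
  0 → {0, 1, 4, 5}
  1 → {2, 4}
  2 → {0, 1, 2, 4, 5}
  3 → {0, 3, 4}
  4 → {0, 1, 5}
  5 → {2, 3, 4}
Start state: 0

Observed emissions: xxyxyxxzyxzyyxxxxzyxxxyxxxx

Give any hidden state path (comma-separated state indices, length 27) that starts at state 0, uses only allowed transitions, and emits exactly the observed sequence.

0,1,2,1,2,0,4,5,3,4,5,3,3,4,0,0,4,5,3,0,0,1,2,1,4,0,0

  [0] x  {0,1,4}  => 0  start
  [1] x  {0,1,4}  => 1  0->1 ok
  [2] y  {2,3}  => 2  1->2 ok
  [3] x  {0,1,4}  => 1  2->1 ok
  [4] y  {2,3}  => 2  1->2 ok
  [5] x  {0,1,4}  => 0  2->0 ok
  [6] x  {0,1,4}  => 4  0->4 ok
  [7] z  {5}  => 5  4->5 ok
  [8] y  {2,3}  => 3  5->3 ok
  [9] x  {0,1,4}  => 4  3->4 ok
  [10] z  {5}  => 5  4->5 ok
  [11] y  {2,3}  => 3  5->3 ok
  [12] y  {2,3}  => 3  3->3 ok
  [13] x  {0,1,4}  => 4  3->4 ok
  [14] x  {0,1,4}  => 0  4->0 ok
  [15] x  {0,1,4}  => 0  0->0 ok
  [16] x  {0,1,4}  => 4  0->4 ok
  [17] z  {5}  => 5  4->5 ok
  [18] y  {2,3}  => 3  5->3 ok
  [19] x  {0,1,4}  => 0  3->0 ok
  [20] x  {0,1,4}  => 0  0->0 ok
  [21] x  {0,1,4}  => 1  0->1 ok
  [22] y  {2,3}  => 2  1->2 ok
  [23] x  {0,1,4}  => 1  2->1 ok
  [24] x  {0,1,4}  => 4  1->4 ok
  [25] x  {0,1,4}  => 0  4->0 ok
  [26] x  {0,1,4}  => 0  0->0 ok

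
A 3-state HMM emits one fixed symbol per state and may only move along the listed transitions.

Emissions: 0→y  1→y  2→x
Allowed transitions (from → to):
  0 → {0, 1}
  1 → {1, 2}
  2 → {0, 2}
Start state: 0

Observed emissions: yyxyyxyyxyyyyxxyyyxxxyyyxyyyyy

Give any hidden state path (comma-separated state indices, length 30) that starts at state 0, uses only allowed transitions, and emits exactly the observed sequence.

  pos 0: y in {0,1}, choose 0; start
  pos 1: y in {0,1}, choose 1; 0->1 ok
  pos 2: x in {2}, choose 2; 1->2 ok
  pos 3: y in {0,1}, choose 0; 2->0 ok
  pos 4: y in {0,1}, choose 1; 0->1 ok
  pos 5: x in {2}, choose 2; 1->2 ok
  pos 6: y in {0,1}, choose 0; 2->0 ok
  pos 7: y in {0,1}, choose 1; 0->1 ok
  pos 8: x in {2}, choose 2; 1->2 ok
  pos 9: y in {0,1}, choose 0; 2->0 ok
  pos 10: y in {0,1}, choose 1; 0->1 ok
  pos 11: y in {0,1}, choose 1; 1->1 ok
  pos 12: y in {0,1}, choose 1; 1->1 ok
  pos 13: x in {2}, choose 2; 1->2 ok
  pos 14: x in {2}, choose 2; 2->2 ok
  pos 15: y in {0,1}, choose 0; 2->0 ok
  pos 16: y in {0,1}, choose 0; 0->0 ok
  pos 17: y in {0,1}, choose 1; 0->1 ok
  pos 18: x in {2}, choose 2; 1->2 ok
  pos 19: x in {2}, choose 2; 2->2 ok
  pos 20: x in {2}, choose 2; 2->2 ok
  pos 21: y in {0,1}, choose 0; 2->0 ok
  pos 22: y in {0,1}, choose 0; 0->0 ok
  pos 23: y in {0,1}, choose 1; 0->1 ok
  pos 24: x in {2}, choose 2; 1->2 ok
  pos 25: y in {0,1}, choose 0; 2->0 ok
  pos 26: y in {0,1}, choose 0; 0->0 ok
  pos 27: y in {0,1}, choose 0; 0->0 ok
  pos 28: y in {0,1}, choose 0; 0->0 ok
  pos 29: y in {0,1}, choose 0; 0->0 ok

0,1,2,0,1,2,0,1,2,0,1,1,1,2,2,0,0,1,2,2,2,0,0,1,2,0,0,0,0,0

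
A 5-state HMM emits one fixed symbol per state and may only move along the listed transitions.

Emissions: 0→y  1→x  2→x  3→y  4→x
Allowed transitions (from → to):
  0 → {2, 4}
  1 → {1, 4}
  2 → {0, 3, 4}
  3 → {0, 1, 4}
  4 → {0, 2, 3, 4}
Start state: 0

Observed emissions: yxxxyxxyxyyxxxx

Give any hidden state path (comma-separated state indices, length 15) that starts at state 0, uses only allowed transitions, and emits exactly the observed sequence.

0,4,2,4,0,2,4,0,4,3,0,2,4,2,4

  0: obs=y cand={0,3} pick 0 [start]
  1: obs=x cand={1,2,4} pick 4 [0->4 ok]
  2: obs=x cand={1,2,4} pick 2 [4->2 ok]
  3: obs=x cand={1,2,4} pick 4 [2->4 ok]
  4: obs=y cand={0,3} pick 0 [4->0 ok]
  5: obs=x cand={1,2,4} pick 2 [0->2 ok]
  6: obs=x cand={1,2,4} pick 4 [2->4 ok]
  7: obs=y cand={0,3} pick 0 [4->0 ok]
  8: obs=x cand={1,2,4} pick 4 [0->4 ok]
  9: obs=y cand={0,3} pick 3 [4->3 ok]
  10: obs=y cand={0,3} pick 0 [3->0 ok]
  11: obs=x cand={1,2,4} pick 2 [0->2 ok]
  12: obs=x cand={1,2,4} pick 4 [2->4 ok]
  13: obs=x cand={1,2,4} pick 2 [4->2 ok]
  14: obs=x cand={1,2,4} pick 4 [2->4 ok]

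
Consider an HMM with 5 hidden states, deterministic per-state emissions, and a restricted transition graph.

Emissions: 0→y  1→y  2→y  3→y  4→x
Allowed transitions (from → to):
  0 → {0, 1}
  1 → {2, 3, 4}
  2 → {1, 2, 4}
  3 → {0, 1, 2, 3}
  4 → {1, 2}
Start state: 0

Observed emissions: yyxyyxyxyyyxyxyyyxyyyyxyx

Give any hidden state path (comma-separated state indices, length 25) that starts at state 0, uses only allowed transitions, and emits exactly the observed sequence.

  pos 0: y in {0,1,2,3}, choose 0; start
  pos 1: y in {0,1,2,3}, choose 1; 0->1 ok
  pos 2: x in {4}, choose 4; 1->4 ok
  pos 3: y in {0,1,2,3}, choose 2; 4->2 ok
  pos 4: y in {0,1,2,3}, choose 1; 2->1 ok
  pos 5: x in {4}, choose 4; 1->4 ok
  pos 6: y in {0,1,2,3}, choose 2; 4->2 ok
  pos 7: x in {4}, choose 4; 2->4 ok
  pos 8: y in {0,1,2,3}, choose 1; 4->1 ok
  pos 9: y in {0,1,2,3}, choose 2; 1->2 ok
  pos 10: y in {0,1,2,3}, choose 1; 2->1 ok
  pos 11: x in {4}, choose 4; 1->4 ok
  pos 12: y in {0,1,2,3}, choose 2; 4->2 ok
  pos 13: x in {4}, choose 4; 2->4 ok
  pos 14: y in {0,1,2,3}, choose 1; 4->1 ok
  pos 15: y in {0,1,2,3}, choose 2; 1->2 ok
  pos 16: y in {0,1,2,3}, choose 2; 2->2 ok
  pos 17: x in {4}, choose 4; 2->4 ok
  pos 18: y in {0,1,2,3}, choose 1; 4->1 ok
  pos 19: y in {0,1,2,3}, choose 3; 1->3 ok
  pos 20: y in {0,1,2,3}, choose 2; 3->2 ok
  pos 21: y in {0,1,2,3}, choose 1; 2->1 ok
  pos 22: x in {4}, choose 4; 1->4 ok
  pos 23: y in {0,1,2,3}, choose 1; 4->1 ok
  pos 24: x in {4}, choose 4; 1->4 ok

0,1,4,2,1,4,2,4,1,2,1,4,2,4,1,2,2,4,1,3,2,1,4,1,4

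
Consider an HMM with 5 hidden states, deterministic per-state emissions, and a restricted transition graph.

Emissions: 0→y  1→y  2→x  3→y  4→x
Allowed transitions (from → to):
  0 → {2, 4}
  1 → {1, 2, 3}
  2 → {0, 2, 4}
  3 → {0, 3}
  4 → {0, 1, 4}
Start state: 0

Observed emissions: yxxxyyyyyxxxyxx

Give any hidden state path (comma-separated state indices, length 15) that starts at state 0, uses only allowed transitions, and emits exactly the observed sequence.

  t0 'y' -> {0,1,3}, take 0 (start)
  t1 'x' -> {2,4}, take 2 (0->2 ok)
  t2 'x' -> {2,4}, take 4 (2->4 ok)
  t3 'x' -> {2,4}, take 4 (4->4 ok)
  t4 'y' -> {0,1,3}, take 1 (4->1 ok)
  t5 'y' -> {0,1,3}, take 3 (1->3 ok)
  t6 'y' -> {0,1,3}, take 3 (3->3 ok)
  t7 'y' -> {0,1,3}, take 3 (3->3 ok)
  t8 'y' -> {0,1,3}, take 0 (3->0 ok)
  t9 'x' -> {2,4}, take 4 (0->4 ok)
  t10 'x' -> {2,4}, take 4 (4->4 ok)
  t11 'x' -> {2,4}, take 4 (4->4 ok)
  t12 'y' -> {0,1,3}, take 0 (4->0 ok)
  t13 'x' -> {2,4}, take 2 (0->2 ok)
  t14 'x' -> {2,4}, take 2 (2->2 ok)

0,2,4,4,1,3,3,3,0,4,4,4,0,2,2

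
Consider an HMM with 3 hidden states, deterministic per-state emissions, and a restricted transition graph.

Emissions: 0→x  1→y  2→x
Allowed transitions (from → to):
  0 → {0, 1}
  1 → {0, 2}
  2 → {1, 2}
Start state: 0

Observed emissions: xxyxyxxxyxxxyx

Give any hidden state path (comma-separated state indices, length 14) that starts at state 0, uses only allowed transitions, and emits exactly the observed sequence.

0,0,1,0,1,2,2,2,1,2,2,2,1,2

  t0 'x' -> {0,2}, take 0 (start)
  t1 'x' -> {0,2}, take 0 (0->0 ok)
  t2 'y' -> {1}, take 1 (0->1 ok)
  t3 'x' -> {0,2}, take 0 (1->0 ok)
  t4 'y' -> {1}, take 1 (0->1 ok)
  t5 'x' -> {0,2}, take 2 (1->2 ok)
  t6 'x' -> {0,2}, take 2 (2->2 ok)
  t7 'x' -> {0,2}, take 2 (2->2 ok)
  t8 'y' -> {1}, take 1 (2->1 ok)
  t9 'x' -> {0,2}, take 2 (1->2 ok)
  t10 'x' -> {0,2}, take 2 (2->2 ok)
  t11 'x' -> {0,2}, take 2 (2->2 ok)
  t12 'y' -> {1}, take 1 (2->1 ok)
  t13 'x' -> {0,2}, take 2 (1->2 ok)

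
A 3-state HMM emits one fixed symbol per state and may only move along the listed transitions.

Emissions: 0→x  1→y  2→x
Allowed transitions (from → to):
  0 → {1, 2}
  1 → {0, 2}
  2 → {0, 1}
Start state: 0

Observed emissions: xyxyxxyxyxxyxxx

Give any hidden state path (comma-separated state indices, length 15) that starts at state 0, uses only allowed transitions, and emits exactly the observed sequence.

0,1,0,1,2,0,1,2,1,2,0,1,0,2,0

  0: obs=x cand={0,2} pick 0 [start]
  1: obs=y cand={1} pick 1 [0->1 ok]
  2: obs=x cand={0,2} pick 0 [1->0 ok]
  3: obs=y cand={1} pick 1 [0->1 ok]
  4: obs=x cand={0,2} pick 2 [1->2 ok]
  5: obs=x cand={0,2} pick 0 [2->0 ok]
  6: obs=y cand={1} pick 1 [0->1 ok]
  7: obs=x cand={0,2} pick 2 [1->2 ok]
  8: obs=y cand={1} pick 1 [2->1 ok]
  9: obs=x cand={0,2} pick 2 [1->2 ok]
  10: obs=x cand={0,2} pick 0 [2->0 ok]
  11: obs=y cand={1} pick 1 [0->1 ok]
  12: obs=x cand={0,2} pick 0 [1->0 ok]
  13: obs=x cand={0,2} pick 2 [0->2 ok]
  14: obs=x cand={0,2} pick 0 [2->0 ok]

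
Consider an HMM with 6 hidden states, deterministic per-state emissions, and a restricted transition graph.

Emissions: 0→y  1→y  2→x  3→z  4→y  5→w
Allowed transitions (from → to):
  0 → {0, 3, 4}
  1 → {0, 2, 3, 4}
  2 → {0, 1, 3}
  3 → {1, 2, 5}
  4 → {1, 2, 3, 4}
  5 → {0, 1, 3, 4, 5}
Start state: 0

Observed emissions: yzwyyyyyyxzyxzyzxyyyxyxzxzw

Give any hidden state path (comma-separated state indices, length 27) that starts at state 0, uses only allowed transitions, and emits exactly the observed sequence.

  [0] y  {0,1,4}  => 0  start
  [1] z  {3}  => 3  0->3 ok
  [2] w  {5}  => 5  3->5 ok
  [3] y  {0,1,4}  => 4  5->4 ok
  [4] y  {0,1,4}  => 1  4->1 ok
  [5] y  {0,1,4}  => 0  1->0 ok
  [6] y  {0,1,4}  => 4  0->4 ok
  [7] y  {0,1,4}  => 4  4->4 ok
  [8] y  {0,1,4}  => 1  4->1 ok
  [9] x  {2}  => 2  1->2 ok
  [10] z  {3}  => 3  2->3 ok
  [11] y  {0,1,4}  => 1  3->1 ok
  [12] x  {2}  => 2  1->2 ok
  [13] z  {3}  => 3  2->3 ok
  [14] y  {0,1,4}  => 1  3->1 ok
  [15] z  {3}  => 3  1->3 ok
  [16] x  {2}  => 2  3->2 ok
  [17] y  {0,1,4}  => 0  2->0 ok
  [18] y  {0,1,4}  => 0  0->0 ok
  [19] y  {0,1,4}  => 4  0->4 ok
  [20] x  {2}  => 2  4->2 ok
  [21] y  {0,1,4}  => 1  2->1 ok
  [22] x  {2}  => 2  1->2 ok
  [23] z  {3}  => 3  2->3 ok
  [24] x  {2}  => 2  3->2 ok
  [25] z  {3}  => 3  2->3 ok
  [26] w  {5}  => 5  3->5 ok

0,3,5,4,1,0,4,4,1,2,3,1,2,3,1,3,2,0,0,4,2,1,2,3,2,3,5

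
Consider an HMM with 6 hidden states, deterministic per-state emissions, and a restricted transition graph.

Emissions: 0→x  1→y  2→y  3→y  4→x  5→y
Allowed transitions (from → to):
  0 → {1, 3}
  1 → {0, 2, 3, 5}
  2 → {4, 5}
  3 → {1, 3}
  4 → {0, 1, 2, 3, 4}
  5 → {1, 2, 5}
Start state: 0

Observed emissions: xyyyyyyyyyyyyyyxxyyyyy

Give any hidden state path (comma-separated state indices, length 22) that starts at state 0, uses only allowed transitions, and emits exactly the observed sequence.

  pos 0: x in {0,4}, choose 0; start
  pos 1: y in {1,2,3,5}, choose 3; 0->3 ok
  pos 2: y in {1,2,3,5}, choose 1; 3->1 ok
  pos 3: y in {1,2,3,5}, choose 3; 1->3 ok
  pos 4: y in {1,2,3,5}, choose 1; 3->1 ok
  pos 5: y in {1,2,3,5}, choose 2; 1->2 ok
  pos 6: y in {1,2,3,5}, choose 5; 2->5 ok
  pos 7: y in {1,2,3,5}, choose 5; 5->5 ok
  pos 8: y in {1,2,3,5}, choose 5; 5->5 ok
  pos 9: y in {1,2,3,5}, choose 2; 5->2 ok
  pos 10: y in {1,2,3,5}, choose 5; 2->5 ok
  pos 11: y in {1,2,3,5}, choose 5; 5->5 ok
  pos 12: y in {1,2,3,5}, choose 1; 5->1 ok
  pos 13: y in {1,2,3,5}, choose 5; 1->5 ok
  pos 14: y in {1,2,3,5}, choose 2; 5->2 ok
  pos 15: x in {0,4}, choose 4; 2->4 ok
  pos 16: x in {0,4}, choose 4; 4->4 ok
  pos 17: y in {1,2,3,5}, choose 1; 4->1 ok
  pos 18: y in {1,2,3,5}, choose 2; 1->2 ok
  pos 19: y in {1,2,3,5}, choose 5; 2->5 ok
  pos 20: y in {1,2,3,5}, choose 5; 5->5 ok
  pos 21: y in {1,2,3,5}, choose 5; 5->5 ok

0,3,1,3,1,2,5,5,5,2,5,5,1,5,2,4,4,1,2,5,5,5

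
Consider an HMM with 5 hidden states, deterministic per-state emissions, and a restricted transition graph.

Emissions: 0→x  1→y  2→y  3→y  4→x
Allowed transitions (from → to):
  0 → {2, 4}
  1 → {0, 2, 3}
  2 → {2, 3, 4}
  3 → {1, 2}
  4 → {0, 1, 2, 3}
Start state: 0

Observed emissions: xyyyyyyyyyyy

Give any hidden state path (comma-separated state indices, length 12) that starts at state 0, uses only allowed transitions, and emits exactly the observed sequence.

  pos 0: x in {0,4}, choose 0; start
  pos 1: y in {1,2,3}, choose 2; 0->2 ok
  pos 2: y in {1,2,3}, choose 3; 2->3 ok
  pos 3: y in {1,2,3}, choose 1; 3->1 ok
  pos 4: y in {1,2,3}, choose 3; 1->3 ok
  pos 5: y in {1,2,3}, choose 2; 3->2 ok
  pos 6: y in {1,2,3}, choose 3; 2->3 ok
  pos 7: y in {1,2,3}, choose 2; 3->2 ok
  pos 8: y in {1,2,3}, choose 3; 2->3 ok
  pos 9: y in {1,2,3}, choose 1; 3->1 ok
  pos 10: y in {1,2,3}, choose 3; 1->3 ok
  pos 11: y in {1,2,3}, choose 2; 3->2 ok

0,2,3,1,3,2,3,2,3,1,3,2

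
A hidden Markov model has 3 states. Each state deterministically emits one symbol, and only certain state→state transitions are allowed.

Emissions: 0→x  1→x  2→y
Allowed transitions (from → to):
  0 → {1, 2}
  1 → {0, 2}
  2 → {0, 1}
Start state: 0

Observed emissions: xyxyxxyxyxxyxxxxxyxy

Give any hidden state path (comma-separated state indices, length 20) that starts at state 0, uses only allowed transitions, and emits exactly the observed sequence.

0,2,0,2,1,0,2,1,2,1,0,2,1,0,1,0,1,2,0,2

  [0] x  {0,1}  => 0  start
  [1] y  {2}  => 2  0->2 ok
  [2] x  {0,1}  => 0  2->0 ok
  [3] y  {2}  => 2  0->2 ok
  [4] x  {0,1}  => 1  2->1 ok
  [5] x  {0,1}  => 0  1->0 ok
  [6] y  {2}  => 2  0->2 ok
  [7] x  {0,1}  => 1  2->1 ok
  [8] y  {2}  => 2  1->2 ok
  [9] x  {0,1}  => 1  2->1 ok
  [10] x  {0,1}  => 0  1->0 ok
  [11] y  {2}  => 2  0->2 ok
  [12] x  {0,1}  => 1  2->1 ok
  [13] x  {0,1}  => 0  1->0 ok
  [14] x  {0,1}  => 1  0->1 ok
  [15] x  {0,1}  => 0  1->0 ok
  [16] x  {0,1}  => 1  0->1 ok
  [17] y  {2}  => 2  1->2 ok
  [18] x  {0,1}  => 0  2->0 ok
  [19] y  {2}  => 2  0->2 ok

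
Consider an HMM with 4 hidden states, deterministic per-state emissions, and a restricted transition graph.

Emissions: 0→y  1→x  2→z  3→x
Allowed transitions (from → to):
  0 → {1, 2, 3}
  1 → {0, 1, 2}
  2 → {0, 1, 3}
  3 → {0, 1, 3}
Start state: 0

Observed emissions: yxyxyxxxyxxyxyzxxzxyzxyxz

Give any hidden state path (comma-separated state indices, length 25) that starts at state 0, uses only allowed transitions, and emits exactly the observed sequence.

  pos 0: y in {0}, choose 0; start
  pos 1: x in {1,3}, choose 1; 0->1 ok
  pos 2: y in {0}, choose 0; 1->0 ok
  pos 3: x in {1,3}, choose 1; 0->1 ok
  pos 4: y in {0}, choose 0; 1->0 ok
  pos 5: x in {1,3}, choose 3; 0->3 ok
  pos 6: x in {1,3}, choose 3; 3->3 ok
  pos 7: x in {1,3}, choose 3; 3->3 ok
  pos 8: y in {0}, choose 0; 3->0 ok
  pos 9: x in {1,3}, choose 1; 0->1 ok
  pos 10: x in {1,3}, choose 1; 1->1 ok
  pos 11: y in {0}, choose 0; 1->0 ok
  pos 12: x in {1,3}, choose 3; 0->3 ok
  pos 13: y in {0}, choose 0; 3->0 ok
  pos 14: z in {2}, choose 2; 0->2 ok
  pos 15: x in {1,3}, choose 3; 2->3 ok
  pos 16: x in {1,3}, choose 1; 3->1 ok
  pos 17: z in {2}, choose 2; 1->2 ok
  pos 18: x in {1,3}, choose 3; 2->3 ok
  pos 19: y in {0}, choose 0; 3->0 ok
  pos 20: z in {2}, choose 2; 0->2 ok
  pos 21: x in {1,3}, choose 1; 2->1 ok
  pos 22: y in {0}, choose 0; 1->0 ok
  pos 23: x in {1,3}, choose 1; 0->1 ok
  pos 24: z in {2}, choose 2; 1->2 ok

0,1,0,1,0,3,3,3,0,1,1,0,3,0,2,3,1,2,3,0,2,1,0,1,2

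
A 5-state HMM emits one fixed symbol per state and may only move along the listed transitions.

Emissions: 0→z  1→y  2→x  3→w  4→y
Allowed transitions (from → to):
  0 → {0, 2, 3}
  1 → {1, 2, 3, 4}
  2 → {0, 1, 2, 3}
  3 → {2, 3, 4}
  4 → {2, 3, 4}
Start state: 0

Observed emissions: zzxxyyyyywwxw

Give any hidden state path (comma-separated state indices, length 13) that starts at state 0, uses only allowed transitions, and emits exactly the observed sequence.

0,0,2,2,1,1,1,1,4,3,3,2,3

  pos 0: z in {0}, choose 0; start
  pos 1: z in {0}, choose 0; 0->0 ok
  pos 2: x in {2}, choose 2; 0->2 ok
  pos 3: x in {2}, choose 2; 2->2 ok
  pos 4: y in {1,4}, choose 1; 2->1 ok
  pos 5: y in {1,4}, choose 1; 1->1 ok
  pos 6: y in {1,4}, choose 1; 1->1 ok
  pos 7: y in {1,4}, choose 1; 1->1 ok
  pos 8: y in {1,4}, choose 4; 1->4 ok
  pos 9: w in {3}, choose 3; 4->3 ok
  pos 10: w in {3}, choose 3; 3->3 ok
  pos 11: x in {2}, choose 2; 3->2 ok
  pos 12: w in {3}, choose 3; 2->3 ok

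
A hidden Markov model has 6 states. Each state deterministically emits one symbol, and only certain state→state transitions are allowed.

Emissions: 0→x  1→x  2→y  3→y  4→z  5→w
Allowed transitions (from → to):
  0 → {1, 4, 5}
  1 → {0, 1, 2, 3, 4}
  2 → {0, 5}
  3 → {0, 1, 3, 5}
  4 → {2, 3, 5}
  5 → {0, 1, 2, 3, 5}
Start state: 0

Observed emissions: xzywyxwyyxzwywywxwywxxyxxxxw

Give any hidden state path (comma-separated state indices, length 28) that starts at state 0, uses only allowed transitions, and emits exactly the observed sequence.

0,4,2,5,2,0,5,3,3,0,4,5,2,5,2,5,0,5,3,5,1,1,3,1,1,1,0,5

  pos 0: x in {0,1}, choose 0; start
  pos 1: z in {4}, choose 4; 0->4 ok
  pos 2: y in {2,3}, choose 2; 4->2 ok
  pos 3: w in {5}, choose 5; 2->5 ok
  pos 4: y in {2,3}, choose 2; 5->2 ok
  pos 5: x in {0,1}, choose 0; 2->0 ok
  pos 6: w in {5}, choose 5; 0->5 ok
  pos 7: y in {2,3}, choose 3; 5->3 ok
  pos 8: y in {2,3}, choose 3; 3->3 ok
  pos 9: x in {0,1}, choose 0; 3->0 ok
  pos 10: z in {4}, choose 4; 0->4 ok
  pos 11: w in {5}, choose 5; 4->5 ok
  pos 12: y in {2,3}, choose 2; 5->2 ok
  pos 13: w in {5}, choose 5; 2->5 ok
  pos 14: y in {2,3}, choose 2; 5->2 ok
  pos 15: w in {5}, choose 5; 2->5 ok
  pos 16: x in {0,1}, choose 0; 5->0 ok
  pos 17: w in {5}, choose 5; 0->5 ok
  pos 18: y in {2,3}, choose 3; 5->3 ok
  pos 19: w in {5}, choose 5; 3->5 ok
  pos 20: x in {0,1}, choose 1; 5->1 ok
  pos 21: x in {0,1}, choose 1; 1->1 ok
  pos 22: y in {2,3}, choose 3; 1->3 ok
  pos 23: x in {0,1}, choose 1; 3->1 ok
  pos 24: x in {0,1}, choose 1; 1->1 ok
  pos 25: x in {0,1}, choose 1; 1->1 ok
  pos 26: x in {0,1}, choose 0; 1->0 ok
  pos 27: w in {5}, choose 5; 0->5 ok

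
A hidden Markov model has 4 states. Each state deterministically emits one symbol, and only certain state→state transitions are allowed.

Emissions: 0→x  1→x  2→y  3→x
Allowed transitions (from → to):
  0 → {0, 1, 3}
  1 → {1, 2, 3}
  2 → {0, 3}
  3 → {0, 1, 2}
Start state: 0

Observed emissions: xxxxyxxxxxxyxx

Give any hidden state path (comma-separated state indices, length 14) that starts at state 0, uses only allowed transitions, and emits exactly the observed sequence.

0,0,3,1,2,0,0,3,0,1,1,2,0,3

  t0 'x' -> {0,1,3}, take 0 (start)
  t1 'x' -> {0,1,3}, take 0 (0->0 ok)
  t2 'x' -> {0,1,3}, take 3 (0->3 ok)
  t3 'x' -> {0,1,3}, take 1 (3->1 ok)
  t4 'y' -> {2}, take 2 (1->2 ok)
  t5 'x' -> {0,1,3}, take 0 (2->0 ok)
  t6 'x' -> {0,1,3}, take 0 (0->0 ok)
  t7 'x' -> {0,1,3}, take 3 (0->3 ok)
  t8 'x' -> {0,1,3}, take 0 (3->0 ok)
  t9 'x' -> {0,1,3}, take 1 (0->1 ok)
  t10 'x' -> {0,1,3}, take 1 (1->1 ok)
  t11 'y' -> {2}, take 2 (1->2 ok)
  t12 'x' -> {0,1,3}, take 0 (2->0 ok)
  t13 'x' -> {0,1,3}, take 3 (0->3 ok)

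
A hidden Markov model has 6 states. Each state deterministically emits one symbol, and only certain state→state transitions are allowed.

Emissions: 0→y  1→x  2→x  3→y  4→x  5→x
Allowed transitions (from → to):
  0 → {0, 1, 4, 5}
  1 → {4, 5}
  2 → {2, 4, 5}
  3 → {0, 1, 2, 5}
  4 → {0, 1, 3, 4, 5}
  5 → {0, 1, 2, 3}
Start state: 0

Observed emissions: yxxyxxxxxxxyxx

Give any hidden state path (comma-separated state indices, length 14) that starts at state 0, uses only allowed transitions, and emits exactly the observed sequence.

  pos 0: y in {0,3}, choose 0; start
  pos 1: x in {1,2,4,5}, choose 1; 0->1 ok
  pos 2: x in {1,2,4,5}, choose 5; 1->5 ok
  pos 3: y in {0,3}, choose 0; 5->0 ok
  pos 4: x in {1,2,4,5}, choose 5; 0->5 ok
  pos 5: x in {1,2,4,5}, choose 2; 5->2 ok
  pos 6: x in {1,2,4,5}, choose 2; 2->2 ok
  pos 7: x in {1,2,4,5}, choose 4; 2->4 ok
  pos 8: x in {1,2,4,5}, choose 4; 4->4 ok
  pos 9: x in {1,2,4,5}, choose 4; 4->4 ok
  pos 10: x in {1,2,4,5}, choose 5; 4->5 ok
  pos 11: y in {0,3}, choose 0; 5->0 ok
  pos 12: x in {1,2,4,5}, choose 5; 0->5 ok
  pos 13: x in {1,2,4,5}, choose 1; 5->1 ok

0,1,5,0,5,2,2,4,4,4,5,0,5,1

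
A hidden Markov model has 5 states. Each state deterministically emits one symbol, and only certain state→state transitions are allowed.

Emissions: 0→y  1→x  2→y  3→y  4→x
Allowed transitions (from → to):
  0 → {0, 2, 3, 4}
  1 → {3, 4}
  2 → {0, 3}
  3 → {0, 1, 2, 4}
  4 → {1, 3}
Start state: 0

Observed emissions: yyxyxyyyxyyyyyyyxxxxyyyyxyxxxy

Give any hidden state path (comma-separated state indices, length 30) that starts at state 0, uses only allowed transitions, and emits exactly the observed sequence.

  0: obs=y cand={0,2,3} pick 0 [start]
  1: obs=y cand={0,2,3} pick 3 [0->3 ok]
  2: obs=x cand={1,4} pick 4 [3->4 ok]
  3: obs=y cand={0,2,3} pick 3 [4->3 ok]
  4: obs=x cand={1,4} pick 1 [3->1 ok]
  5: obs=y cand={0,2,3} pick 3 [1->3 ok]
  6: obs=y cand={0,2,3} pick 0 [3->0 ok]
  7: obs=y cand={0,2,3} pick 3 [0->3 ok]
  8: obs=x cand={1,4} pick 1 [3->1 ok]
  9: obs=y cand={0,2,3} pick 3 [1->3 ok]
  10: obs=y cand={0,2,3} pick 0 [3->0 ok]
  11: obs=y cand={0,2,3} pick 2 [0->2 ok]
  12: obs=y cand={0,2,3} pick 3 [2->3 ok]
  13: obs=y cand={0,2,3} pick 2 [3->2 ok]
  14: obs=y cand={0,2,3} pick 3 [2->3 ok]
  15: obs=y cand={0,2,3} pick 0 [3->0 ok]
  16: obs=x cand={1,4} pick 4 [0->4 ok]
  17: obs=x cand={1,4} pick 1 [4->1 ok]
  18: obs=x cand={1,4} pick 4 [1->4 ok]
  19: obs=x cand={1,4} pick 1 [4->1 ok]
  20: obs=y cand={0,2,3} pick 3 [1->3 ok]
  21: obs=y cand={0,2,3} pick 2 [3->2 ok]
  22: obs=y cand={0,2,3} pick 3 [2->3 ok]
  23: obs=y cand={0,2,3} pick 0 [3->0 ok]
  24: obs=x cand={1,4} pick 4 [0->4 ok]
  25: obs=y cand={0,2,3} pick 3 [4->3 ok]
  26: obs=x cand={1,4} pick 4 [3->4 ok]
  27: obs=x cand={1,4} pick 1 [4->1 ok]
  28: obs=x cand={1,4} pick 4 [1->4 ok]
  29: obs=y cand={0,2,3} pick 3 [4->3 ok]

0,3,4,3,1,3,0,3,1,3,0,2,3,2,3,0,4,1,4,1,3,2,3,0,4,3,4,1,4,3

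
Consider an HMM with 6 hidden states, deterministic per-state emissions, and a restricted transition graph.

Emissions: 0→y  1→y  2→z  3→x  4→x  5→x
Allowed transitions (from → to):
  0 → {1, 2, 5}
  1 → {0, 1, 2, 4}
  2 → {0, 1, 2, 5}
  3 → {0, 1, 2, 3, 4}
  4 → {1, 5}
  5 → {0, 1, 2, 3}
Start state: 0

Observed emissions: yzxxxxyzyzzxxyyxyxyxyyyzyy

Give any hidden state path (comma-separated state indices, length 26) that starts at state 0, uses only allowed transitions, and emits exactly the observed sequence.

  t0 'y' -> {0,1}, take 0 (start)
  t1 'z' -> {2}, take 2 (0->2 ok)
  t2 'x' -> {3,4,5}, take 5 (2->5 ok)
  t3 'x' -> {3,4,5}, take 3 (5->3 ok)
  t4 'x' -> {3,4,5}, take 4 (3->4 ok)
  t5 'x' -> {3,4,5}, take 5 (4->5 ok)
  t6 'y' -> {0,1}, take 0 (5->0 ok)
  t7 'z' -> {2}, take 2 (0->2 ok)
  t8 'y' -> {0,1}, take 0 (2->0 ok)
  t9 'z' -> {2}, take 2 (0->2 ok)
  t10 'z' -> {2}, take 2 (2->2 ok)
  t11 'x' -> {3,4,5}, take 5 (2->5 ok)
  t12 'x' -> {3,4,5}, take 3 (5->3 ok)
  t13 'y' -> {0,1}, take 1 (3->1 ok)
  t14 'y' -> {0,1}, take 0 (1->0 ok)
  t15 'x' -> {3,4,5}, take 5 (0->5 ok)
  t16 'y' -> {0,1}, take 0 (5->0 ok)
  t17 'x' -> {3,4,5}, take 5 (0->5 ok)
  t18 'y' -> {0,1}, take 1 (5->1 ok)
  t19 'x' -> {3,4,5}, take 4 (1->4 ok)
  t20 'y' -> {0,1}, take 1 (4->1 ok)
  t21 'y' -> {0,1}, take 1 (1->1 ok)
  t22 'y' -> {0,1}, take 1 (1->1 ok)
  t23 'z' -> {2}, take 2 (1->2 ok)
  t24 'y' -> {0,1}, take 0 (2->0 ok)
  t25 'y' -> {0,1}, take 1 (0->1 ok)

0,2,5,3,4,5,0,2,0,2,2,5,3,1,0,5,0,5,1,4,1,1,1,2,0,1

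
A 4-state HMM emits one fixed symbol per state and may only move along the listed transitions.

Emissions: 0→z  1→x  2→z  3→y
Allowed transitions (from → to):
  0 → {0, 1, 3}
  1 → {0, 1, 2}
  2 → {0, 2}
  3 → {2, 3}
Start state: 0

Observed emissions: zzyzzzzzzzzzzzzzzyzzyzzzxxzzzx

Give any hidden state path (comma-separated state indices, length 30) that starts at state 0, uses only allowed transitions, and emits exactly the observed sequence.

0,0,3,2,2,2,2,2,2,2,2,2,2,2,0,0,0,3,2,0,3,2,0,0,1,1,2,2,0,1

  pos 0: z in {0,2}, choose 0; start
  pos 1: z in {0,2}, choose 0; 0->0 ok
  pos 2: y in {3}, choose 3; 0->3 ok
  pos 3: z in {0,2}, choose 2; 3->2 ok
  pos 4: z in {0,2}, choose 2; 2->2 ok
  pos 5: z in {0,2}, choose 2; 2->2 ok
  pos 6: z in {0,2}, choose 2; 2->2 ok
  pos 7: z in {0,2}, choose 2; 2->2 ok
  pos 8: z in {0,2}, choose 2; 2->2 ok
  pos 9: z in {0,2}, choose 2; 2->2 ok
  pos 10: z in {0,2}, choose 2; 2->2 ok
  pos 11: z in {0,2}, choose 2; 2->2 ok
  pos 12: z in {0,2}, choose 2; 2->2 ok
  pos 13: z in {0,2}, choose 2; 2->2 ok
  pos 14: z in {0,2}, choose 0; 2->0 ok
  pos 15: z in {0,2}, choose 0; 0->0 ok
  pos 16: z in {0,2}, choose 0; 0->0 ok
  pos 17: y in {3}, choose 3; 0->3 ok
  pos 18: z in {0,2}, choose 2; 3->2 ok
  pos 19: z in {0,2}, choose 0; 2->0 ok
  pos 20: y in {3}, choose 3; 0->3 ok
  pos 21: z in {0,2}, choose 2; 3->2 ok
  pos 22: z in {0,2}, choose 0; 2->0 ok
  pos 23: z in {0,2}, choose 0; 0->0 ok
  pos 24: x in {1}, choose 1; 0->1 ok
  pos 25: x in {1}, choose 1; 1->1 ok
  pos 26: z in {0,2}, choose 2; 1->2 ok
  pos 27: z in {0,2}, choose 2; 2->2 ok
  pos 28: z in {0,2}, choose 0; 2->0 ok
  pos 29: x in {1}, choose 1; 0->1 ok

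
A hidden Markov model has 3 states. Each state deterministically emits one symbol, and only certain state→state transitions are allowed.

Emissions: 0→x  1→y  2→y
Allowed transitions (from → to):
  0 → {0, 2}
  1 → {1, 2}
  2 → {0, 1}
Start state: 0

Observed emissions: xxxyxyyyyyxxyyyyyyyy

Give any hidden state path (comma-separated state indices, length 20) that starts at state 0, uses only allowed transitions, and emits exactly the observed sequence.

0,0,0,2,0,2,1,2,1,2,0,0,2,1,1,1,2,1,1,1

  t0 'x' -> {0}, take 0 (start)
  t1 'x' -> {0}, take 0 (0->0 ok)
  t2 'x' -> {0}, take 0 (0->0 ok)
  t3 'y' -> {1,2}, take 2 (0->2 ok)
  t4 'x' -> {0}, take 0 (2->0 ok)
  t5 'y' -> {1,2}, take 2 (0->2 ok)
  t6 'y' -> {1,2}, take 1 (2->1 ok)
  t7 'y' -> {1,2}, take 2 (1->2 ok)
  t8 'y' -> {1,2}, take 1 (2->1 ok)
  t9 'y' -> {1,2}, take 2 (1->2 ok)
  t10 'x' -> {0}, take 0 (2->0 ok)
  t11 'x' -> {0}, take 0 (0->0 ok)
  t12 'y' -> {1,2}, take 2 (0->2 ok)
  t13 'y' -> {1,2}, take 1 (2->1 ok)
  t14 'y' -> {1,2}, take 1 (1->1 ok)
  t15 'y' -> {1,2}, take 1 (1->1 ok)
  t16 'y' -> {1,2}, take 2 (1->2 ok)
  t17 'y' -> {1,2}, take 1 (2->1 ok)
  t18 'y' -> {1,2}, take 1 (1->1 ok)
  t19 'y' -> {1,2}, take 1 (1->1 ok)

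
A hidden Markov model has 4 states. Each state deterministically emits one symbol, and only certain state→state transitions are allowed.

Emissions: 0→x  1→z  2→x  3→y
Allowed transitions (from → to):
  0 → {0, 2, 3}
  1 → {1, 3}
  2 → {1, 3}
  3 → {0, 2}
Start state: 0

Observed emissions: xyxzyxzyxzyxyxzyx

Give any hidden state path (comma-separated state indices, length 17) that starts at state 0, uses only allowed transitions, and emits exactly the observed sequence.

  t0 'x' -> {0,2}, take 0 (start)
  t1 'y' -> {3}, take 3 (0->3 ok)
  t2 'x' -> {0,2}, take 2 (3->2 ok)
  t3 'z' -> {1}, take 1 (2->1 ok)
  t4 'y' -> {3}, take 3 (1->3 ok)
  t5 'x' -> {0,2}, take 2 (3->2 ok)
  t6 'z' -> {1}, take 1 (2->1 ok)
  t7 'y' -> {3}, take 3 (1->3 ok)
  t8 'x' -> {0,2}, take 2 (3->2 ok)
  t9 'z' -> {1}, take 1 (2->1 ok)
  t10 'y' -> {3}, take 3 (1->3 ok)
  t11 'x' -> {0,2}, take 2 (3->2 ok)
  t12 'y' -> {3}, take 3 (2->3 ok)
  t13 'x' -> {0,2}, take 2 (3->2 ok)
  t14 'z' -> {1}, take 1 (2->1 ok)
  t15 'y' -> {3}, take 3 (1->3 ok)
  t16 'x' -> {0,2}, take 0 (3->0 ok)

0,3,2,1,3,2,1,3,2,1,3,2,3,2,1,3,0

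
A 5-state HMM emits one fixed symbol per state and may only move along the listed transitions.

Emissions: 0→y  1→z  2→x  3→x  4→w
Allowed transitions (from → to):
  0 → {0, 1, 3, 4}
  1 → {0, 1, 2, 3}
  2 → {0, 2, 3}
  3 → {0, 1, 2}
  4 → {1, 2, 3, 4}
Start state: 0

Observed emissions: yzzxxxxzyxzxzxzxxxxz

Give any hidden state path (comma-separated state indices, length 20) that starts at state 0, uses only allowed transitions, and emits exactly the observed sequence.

0,1,1,2,3,2,3,1,0,3,1,3,1,3,1,2,2,2,3,1

  [0] y  {0}  => 0  start
  [1] z  {1}  => 1  0->1 ok
  [2] z  {1}  => 1  1->1 ok
  [3] x  {2,3}  => 2  1->2 ok
  [4] x  {2,3}  => 3  2->3 ok
  [5] x  {2,3}  => 2  3->2 ok
  [6] x  {2,3}  => 3  2->3 ok
  [7] z  {1}  => 1  3->1 ok
  [8] y  {0}  => 0  1->0 ok
  [9] x  {2,3}  => 3  0->3 ok
  [10] z  {1}  => 1  3->1 ok
  [11] x  {2,3}  => 3  1->3 ok
  [12] z  {1}  => 1  3->1 ok
  [13] x  {2,3}  => 3  1->3 ok
  [14] z  {1}  => 1  3->1 ok
  [15] x  {2,3}  => 2  1->2 ok
  [16] x  {2,3}  => 2  2->2 ok
  [17] x  {2,3}  => 2  2->2 ok
  [18] x  {2,3}  => 3  2->3 ok
  [19] z  {1}  => 1  3->1 ok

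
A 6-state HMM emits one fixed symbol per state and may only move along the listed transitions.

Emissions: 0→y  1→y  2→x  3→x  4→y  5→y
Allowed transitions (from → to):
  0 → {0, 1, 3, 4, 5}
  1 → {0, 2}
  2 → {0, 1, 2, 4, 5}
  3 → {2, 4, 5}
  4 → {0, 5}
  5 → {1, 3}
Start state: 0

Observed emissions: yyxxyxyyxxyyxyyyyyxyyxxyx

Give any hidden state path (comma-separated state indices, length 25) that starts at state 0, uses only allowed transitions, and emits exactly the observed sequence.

0,0,3,2,5,3,4,5,3,2,4,5,3,5,1,0,5,1,2,4,5,3,2,0,3

  0: obs=y cand={0,1,4,5} pick 0 [start]
  1: obs=y cand={0,1,4,5} pick 0 [0->0 ok]
  2: obs=x cand={2,3} pick 3 [0->3 ok]
  3: obs=x cand={2,3} pick 2 [3->2 ok]
  4: obs=y cand={0,1,4,5} pick 5 [2->5 ok]
  5: obs=x cand={2,3} pick 3 [5->3 ok]
  6: obs=y cand={0,1,4,5} pick 4 [3->4 ok]
  7: obs=y cand={0,1,4,5} pick 5 [4->5 ok]
  8: obs=x cand={2,3} pick 3 [5->3 ok]
  9: obs=x cand={2,3} pick 2 [3->2 ok]
  10: obs=y cand={0,1,4,5} pick 4 [2->4 ok]
  11: obs=y cand={0,1,4,5} pick 5 [4->5 ok]
  12: obs=x cand={2,3} pick 3 [5->3 ok]
  13: obs=y cand={0,1,4,5} pick 5 [3->5 ok]
  14: obs=y cand={0,1,4,5} pick 1 [5->1 ok]
  15: obs=y cand={0,1,4,5} pick 0 [1->0 ok]
  16: obs=y cand={0,1,4,5} pick 5 [0->5 ok]
  17: obs=y cand={0,1,4,5} pick 1 [5->1 ok]
  18: obs=x cand={2,3} pick 2 [1->2 ok]
  19: obs=y cand={0,1,4,5} pick 4 [2->4 ok]
  20: obs=y cand={0,1,4,5} pick 5 [4->5 ok]
  21: obs=x cand={2,3} pick 3 [5->3 ok]
  22: obs=x cand={2,3} pick 2 [3->2 ok]
  23: obs=y cand={0,1,4,5} pick 0 [2->0 ok]
  24: obs=x cand={2,3} pick 3 [0->3 ok]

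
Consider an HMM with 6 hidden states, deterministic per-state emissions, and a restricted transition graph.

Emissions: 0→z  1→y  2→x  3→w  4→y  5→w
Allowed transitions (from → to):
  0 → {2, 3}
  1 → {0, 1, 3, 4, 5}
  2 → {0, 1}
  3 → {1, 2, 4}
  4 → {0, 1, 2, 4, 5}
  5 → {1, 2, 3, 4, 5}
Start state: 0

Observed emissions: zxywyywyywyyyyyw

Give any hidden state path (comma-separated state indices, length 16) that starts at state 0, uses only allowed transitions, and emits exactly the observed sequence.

0,2,1,3,4,1,3,1,1,5,1,1,1,4,1,3

  t0 'z' -> {0}, take 0 (start)
  t1 'x' -> {2}, take 2 (0->2 ok)
  t2 'y' -> {1,4}, take 1 (2->1 ok)
  t3 'w' -> {3,5}, take 3 (1->3 ok)
  t4 'y' -> {1,4}, take 4 (3->4 ok)
  t5 'y' -> {1,4}, take 1 (4->1 ok)
  t6 'w' -> {3,5}, take 3 (1->3 ok)
  t7 'y' -> {1,4}, take 1 (3->1 ok)
  t8 'y' -> {1,4}, take 1 (1->1 ok)
  t9 'w' -> {3,5}, take 5 (1->5 ok)
  t10 'y' -> {1,4}, take 1 (5->1 ok)
  t11 'y' -> {1,4}, take 1 (1->1 ok)
  t12 'y' -> {1,4}, take 1 (1->1 ok)
  t13 'y' -> {1,4}, take 4 (1->4 ok)
  t14 'y' -> {1,4}, take 1 (4->1 ok)
  t15 'w' -> {3,5}, take 3 (1->3 ok)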